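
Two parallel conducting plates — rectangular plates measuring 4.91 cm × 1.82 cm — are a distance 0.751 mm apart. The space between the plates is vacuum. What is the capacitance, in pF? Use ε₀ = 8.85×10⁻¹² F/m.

C ≈ 10.5 pF

A = 4.91 × 1.82 cm² = 8.94×10⁻⁴ m².
C = ε₀A/d = 8.85×10⁻¹² × 8.94×10⁻⁴ / 7.51×10⁻⁴ = 1.05×10⁻¹¹ F.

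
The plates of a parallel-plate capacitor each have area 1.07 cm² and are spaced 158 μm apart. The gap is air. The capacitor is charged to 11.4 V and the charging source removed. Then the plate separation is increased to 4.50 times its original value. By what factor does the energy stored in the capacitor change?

U₂/U₁ ≈ 4.50

Isolated ⇒ Q is held fixed.
C₂ = 0.222 C₁ and U = Q²/(2C), so U₂/U₁ = C₁/C₂ = 4.50.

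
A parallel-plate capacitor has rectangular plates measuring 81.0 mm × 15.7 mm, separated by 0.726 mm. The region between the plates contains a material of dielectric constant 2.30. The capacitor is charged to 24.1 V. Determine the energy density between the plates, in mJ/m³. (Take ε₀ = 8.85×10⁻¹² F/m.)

u ≈ 11.2 mJ/m³

E = V/d = 24.1 / 7.26×10⁻⁴ = 3.32×10⁴ V/m.
u = ½κε₀E² = ½ × 2.30 × 8.85×10⁻¹² × (3.32×10⁴)² = 1.12×10⁻² J/m³.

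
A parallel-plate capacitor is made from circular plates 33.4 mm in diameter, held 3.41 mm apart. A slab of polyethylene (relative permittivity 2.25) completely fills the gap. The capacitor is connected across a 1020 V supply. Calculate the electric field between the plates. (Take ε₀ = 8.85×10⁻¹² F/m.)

E ≈ 299 V/mm

E = V/d = 1020 / 3.41×10⁻³ = 2.99×10⁵ V/m.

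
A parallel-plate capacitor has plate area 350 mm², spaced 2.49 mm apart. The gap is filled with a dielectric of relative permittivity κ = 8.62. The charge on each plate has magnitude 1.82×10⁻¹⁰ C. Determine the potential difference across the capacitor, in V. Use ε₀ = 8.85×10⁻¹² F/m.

A = 350 mm² = 3.50×10⁻⁴ m².
C = κε₀A/d = 8.62 × 8.85×10⁻¹² × 3.50×10⁻⁴ / 2.49×10⁻³ = 1.07×10⁻¹¹ F.
V = Q/C = 1.82×10⁻¹⁰ / 1.07×10⁻¹¹ = 17.0 V.

V ≈ 17.0 V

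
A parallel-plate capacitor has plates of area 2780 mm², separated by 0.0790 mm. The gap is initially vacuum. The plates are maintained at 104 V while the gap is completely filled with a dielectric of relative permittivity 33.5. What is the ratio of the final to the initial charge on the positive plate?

Battery connected ⇒ V is held fixed.
C₂ = 33.5 C₁ and Q = CV, so Q₂/Q₁ = C₂/C₁ = 33.5.

33.5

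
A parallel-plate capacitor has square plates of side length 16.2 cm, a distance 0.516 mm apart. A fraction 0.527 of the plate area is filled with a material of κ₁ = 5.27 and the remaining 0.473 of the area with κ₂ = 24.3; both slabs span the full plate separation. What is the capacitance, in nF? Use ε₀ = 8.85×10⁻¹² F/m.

C ≈ 6.42 nF

A = (16.2 cm)² = 2.62×10⁻² m².
Side-by-side slabs ⇒ two capacitors in parallel, each spanning the full gap.
C₁ = κ₁ε₀A₁/d = 5.27 × 8.85×10⁻¹² × 1.38×10⁻² / 5.16×10⁻⁴ = 1.25×10⁻⁹ F.
C₂ = κ₂ε₀A₂/d = 24.3 × 8.85×10⁻¹² × 1.24×10⁻² / 5.16×10⁻⁴ = 5.17×10⁻⁹ F.
C = C₁ + C₂ = 6.42×10⁻⁹ F.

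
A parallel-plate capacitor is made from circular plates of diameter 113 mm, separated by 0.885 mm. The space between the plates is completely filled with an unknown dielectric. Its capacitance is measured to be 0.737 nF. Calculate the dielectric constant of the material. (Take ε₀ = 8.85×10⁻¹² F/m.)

A = π(113/2 mm)² = 1.00×10⁻² m².
κ = Cd/(ε₀A) = 7.37×10⁻¹⁰ × 8.85×10⁻⁴ / (8.85×10⁻¹² × 1.00×10⁻²) = 7.35.

κ ≈ 7.35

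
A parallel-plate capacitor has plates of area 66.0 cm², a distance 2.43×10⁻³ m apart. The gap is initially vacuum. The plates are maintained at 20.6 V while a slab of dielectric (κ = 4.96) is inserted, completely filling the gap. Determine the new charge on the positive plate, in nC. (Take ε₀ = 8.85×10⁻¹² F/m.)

A = 66.0 cm² = 6.60×10⁻³ m².
Initially C₁ = ε₀A/d = 8.85×10⁻¹² × 6.60×10⁻³ / 2.43×10⁻³ = 2.40×10⁻¹¹ F.
Q₁ = 4.95×10⁻¹⁰ C.
Battery connected ⇒ V is held fixed. C₂ = 4.96 C₁ and Q = CV, so Q₂/Q₁ = C₂/C₁ = 4.96.
Q₂ = 4.96 × 4.95×10⁻¹⁰ = 2.46×10⁻⁹ C.

Q ≈ 2.46 nC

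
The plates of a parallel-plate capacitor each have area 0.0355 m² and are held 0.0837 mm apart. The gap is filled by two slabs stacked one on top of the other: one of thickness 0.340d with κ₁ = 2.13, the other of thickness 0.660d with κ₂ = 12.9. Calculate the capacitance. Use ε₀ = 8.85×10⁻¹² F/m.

Stacked slabs ⇒ two capacitors in series, each with the full plate area.
C₁ = κ₁ε₀A/d₁ = 2.13 × 8.85×10⁻¹² × 3.55×10⁻² / 2.85×10⁻⁵ = 2.35×10⁻⁸ F.
C₂ = κ₂ε₀A/d₂ = 12.9 × 8.85×10⁻¹² × 3.55×10⁻² / 5.52×10⁻⁵ = 7.34×10⁻⁸ F.
C = (1/C₁ + 1/C₂)⁻¹ = 1.78×10⁻⁸ F.

17.8 nF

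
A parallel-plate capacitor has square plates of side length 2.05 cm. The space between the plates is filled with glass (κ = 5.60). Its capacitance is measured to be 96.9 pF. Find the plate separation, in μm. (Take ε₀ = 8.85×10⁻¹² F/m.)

A = (2.05 cm)² = 4.20×10⁻⁴ m².
d = κε₀A/C = 5.60 × 8.85×10⁻¹² × 4.20×10⁻⁴ / 9.69×10⁻¹¹ = 2.15×10⁻⁴ m.

d ≈ 215 μm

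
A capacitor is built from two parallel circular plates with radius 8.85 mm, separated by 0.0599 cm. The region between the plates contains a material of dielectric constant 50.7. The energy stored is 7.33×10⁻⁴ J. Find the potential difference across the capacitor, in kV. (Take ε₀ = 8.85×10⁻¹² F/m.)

A = π(8.85 mm)² = 2.46×10⁻⁴ m².
C = κε₀A/d = 50.7 × 8.85×10⁻¹² × 2.46×10⁻⁴ / 5.99×10⁻⁴ = 1.84×10⁻¹⁰ F.
V = √(2U/C) = √(2 × 7.33×10⁻⁴ / 1.84×10⁻¹⁰) = 2.82×10³ V.

V ≈ 2.82 kV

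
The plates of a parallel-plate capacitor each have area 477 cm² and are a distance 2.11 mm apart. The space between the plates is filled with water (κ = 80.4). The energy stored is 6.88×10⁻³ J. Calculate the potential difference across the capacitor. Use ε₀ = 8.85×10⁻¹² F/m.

V ≈ 0.925 kV

A = 477 cm² = 4.77×10⁻² m².
C = κε₀A/d = 80.4 × 8.85×10⁻¹² × 4.77×10⁻² / 2.11×10⁻³ = 1.61×10⁻⁸ F.
V = √(2U/C) = √(2 × 6.88×10⁻³ / 1.61×10⁻⁸) = 9.25×10² V.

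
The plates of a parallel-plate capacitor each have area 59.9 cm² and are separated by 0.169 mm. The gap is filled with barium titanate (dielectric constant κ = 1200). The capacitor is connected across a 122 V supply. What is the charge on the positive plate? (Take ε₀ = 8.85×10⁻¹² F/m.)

Q ≈ 45.9 μC

A = 59.9 cm² = 5.99×10⁻³ m².
C = κε₀A/d = 1200 × 8.85×10⁻¹² × 5.99×10⁻³ / 1.69×10⁻⁴ = 3.76×10⁻⁷ F.
Q = CV = 3.76×10⁻⁷ × 122 = 4.59×10⁻⁵ C.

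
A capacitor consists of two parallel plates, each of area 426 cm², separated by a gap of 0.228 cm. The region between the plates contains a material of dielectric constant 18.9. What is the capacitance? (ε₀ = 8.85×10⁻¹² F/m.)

A = 426 cm² = 4.26×10⁻² m².
C = κε₀A/d = 18.9 × 8.85×10⁻¹² × 4.26×10⁻² / 2.28×10⁻³ = 3.13×10⁻⁹ F.

3.13 nF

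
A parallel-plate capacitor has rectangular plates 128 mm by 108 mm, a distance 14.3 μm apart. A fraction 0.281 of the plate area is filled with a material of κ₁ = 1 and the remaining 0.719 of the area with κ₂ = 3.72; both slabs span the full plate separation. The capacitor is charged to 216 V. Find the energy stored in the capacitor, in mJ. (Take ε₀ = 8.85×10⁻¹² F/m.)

A = 128 × 108 mm² = 1.38×10⁻² m².
Side-by-side slabs ⇒ two capacitors in parallel, each spanning the full gap.
C₁ = κ₁ε₀A₁/d = 1.00 × 8.85×10⁻¹² × 3.88×10⁻³ / 1.43×10⁻⁵ = 2.40×10⁻⁹ F.
C₂ = κ₂ε₀A₂/d = 3.72 × 8.85×10⁻¹² × 9.94×10⁻³ / 1.43×10⁻⁵ = 2.29×10⁻⁸ F.
C = C₁ + C₂ = 2.53×10⁻⁸ F.
U = ½CV² = ½ × 2.53×10⁻⁸ × (216)² = 5.90×10⁻⁴ J.

U ≈ 0.590 mJ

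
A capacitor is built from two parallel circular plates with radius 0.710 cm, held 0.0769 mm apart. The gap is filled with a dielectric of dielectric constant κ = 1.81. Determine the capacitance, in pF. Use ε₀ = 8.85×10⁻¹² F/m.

A = π(0.710 cm)² = 1.58×10⁻⁴ m².
C = κε₀A/d = 1.81 × 8.85×10⁻¹² × 1.58×10⁻⁴ / 7.69×10⁻⁵ = 3.30×10⁻¹¹ F.

C ≈ 33.0 pF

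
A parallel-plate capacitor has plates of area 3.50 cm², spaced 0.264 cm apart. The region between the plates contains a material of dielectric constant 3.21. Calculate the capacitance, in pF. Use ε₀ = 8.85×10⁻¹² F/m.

A = 3.50 cm² = 3.50×10⁻⁴ m².
C = κε₀A/d = 3.21 × 8.85×10⁻¹² × 3.50×10⁻⁴ / 2.64×10⁻³ = 3.77×10⁻¹² F.

3.77 pF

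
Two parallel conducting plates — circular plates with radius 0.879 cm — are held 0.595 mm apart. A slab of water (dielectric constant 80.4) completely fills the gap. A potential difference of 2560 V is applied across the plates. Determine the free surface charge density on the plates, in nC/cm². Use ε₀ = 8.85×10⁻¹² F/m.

A = π(0.879 cm)² = 2.43×10⁻⁴ m².
C = κε₀A/d = 80.4 × 8.85×10⁻¹² × 2.43×10⁻⁴ / 5.95×10⁻⁴ = 2.90×10⁻¹⁰ F.
σ = Q/A = CV/A = 2.90×10⁻¹⁰ × 2560 / 2.43×10⁻⁴ = 3.06×10⁻³ C/m².

σ ≈ 306 nC/cm²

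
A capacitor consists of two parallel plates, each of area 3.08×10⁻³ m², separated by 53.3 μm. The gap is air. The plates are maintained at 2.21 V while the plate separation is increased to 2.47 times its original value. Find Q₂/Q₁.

Q₂/Q₁ ≈ 0.405

Battery connected ⇒ V is held fixed.
C₂ = 0.405 C₁ and Q = CV, so Q₂/Q₁ = C₂/C₁ = 0.405.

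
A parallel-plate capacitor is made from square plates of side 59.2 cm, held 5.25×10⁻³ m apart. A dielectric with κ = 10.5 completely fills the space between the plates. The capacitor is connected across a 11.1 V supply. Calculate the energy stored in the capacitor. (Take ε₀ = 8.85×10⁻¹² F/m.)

A = (59.2 cm)² = 0.350 m².
C = κε₀A/d = 10.5 × 8.85×10⁻¹² × 0.350 / 5.25×10⁻³ = 6.20×10⁻⁹ F.
U = ½CV² = ½ × 6.20×10⁻⁹ × (11.1)² = 3.82×10⁻⁷ J.

U ≈ 382 nJ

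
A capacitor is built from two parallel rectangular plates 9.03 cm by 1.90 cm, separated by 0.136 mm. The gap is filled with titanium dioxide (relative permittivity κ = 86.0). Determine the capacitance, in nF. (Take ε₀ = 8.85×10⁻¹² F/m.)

C ≈ 9.60 nF

A = 9.03 × 1.90 cm² = 1.72×10⁻³ m².
C = κε₀A/d = 86.0 × 8.85×10⁻¹² × 1.72×10⁻³ / 1.36×10⁻⁴ = 9.60×10⁻⁹ F.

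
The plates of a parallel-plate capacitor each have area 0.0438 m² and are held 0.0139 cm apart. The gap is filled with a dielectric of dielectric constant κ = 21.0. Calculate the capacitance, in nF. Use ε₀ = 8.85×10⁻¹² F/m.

C ≈ 58.6 nF

C = κε₀A/d = 21.0 × 8.85×10⁻¹² × 4.38×10⁻² / 1.39×10⁻⁴ = 5.86×10⁻⁸ F.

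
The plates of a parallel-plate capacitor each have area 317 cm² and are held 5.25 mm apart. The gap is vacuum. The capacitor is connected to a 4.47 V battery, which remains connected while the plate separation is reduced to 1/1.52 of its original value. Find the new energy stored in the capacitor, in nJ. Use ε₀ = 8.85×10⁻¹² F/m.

0.811 nJ

A = 317 cm² = 3.17×10⁻² m².
Initially C₁ = ε₀A/d = 8.85×10⁻¹² × 3.17×10⁻² / 5.25×10⁻³ = 5.34×10⁻¹¹ F.
U₁ = 5.34×10⁻¹⁰ J.
Battery connected ⇒ V is held fixed. C₂ = 1.52 C₁ and U = ½CV², so U₂/U₁ = C₂/C₁ = 1.52.
U₂ = 1.52 × 5.34×10⁻¹⁰ = 8.11×10⁻¹⁰ J.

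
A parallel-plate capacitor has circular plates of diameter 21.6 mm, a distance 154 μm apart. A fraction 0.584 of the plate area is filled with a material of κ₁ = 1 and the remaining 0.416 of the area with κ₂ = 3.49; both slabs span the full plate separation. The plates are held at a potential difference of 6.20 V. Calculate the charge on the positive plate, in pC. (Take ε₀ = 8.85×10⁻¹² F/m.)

266 pC

A = π(21.6/2 mm)² = 3.66×10⁻⁴ m².
Side-by-side slabs ⇒ two capacitors in parallel, each spanning the full gap.
C₁ = κ₁ε₀A₁/d = 1.00 × 8.85×10⁻¹² × 2.14×10⁻⁴ / 1.54×10⁻⁴ = 1.23×10⁻¹¹ F.
C₂ = κ₂ε₀A₂/d = 3.49 × 8.85×10⁻¹² × 1.52×10⁻⁴ / 1.54×10⁻⁴ = 3.06×10⁻¹¹ F.
C = C₁ + C₂ = 4.29×10⁻¹¹ F.
Q = CV = 4.29×10⁻¹¹ × 6.20 = 2.66×10⁻¹⁰ C.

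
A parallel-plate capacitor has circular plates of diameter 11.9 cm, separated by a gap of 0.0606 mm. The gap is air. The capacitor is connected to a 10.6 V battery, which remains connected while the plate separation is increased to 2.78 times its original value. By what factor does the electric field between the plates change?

Battery connected ⇒ V is held fixed.
E = V/d, so E₂/E₁ = d₁/d₂ = 0.360.

0.360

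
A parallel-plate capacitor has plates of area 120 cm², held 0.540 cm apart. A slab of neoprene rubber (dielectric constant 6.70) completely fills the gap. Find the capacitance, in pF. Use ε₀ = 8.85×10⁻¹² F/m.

A = 120 cm² = 1.20×10⁻² m².
C = κε₀A/d = 6.70 × 8.85×10⁻¹² × 1.20×10⁻² / 5.40×10⁻³ = 1.32×10⁻¹⁰ F.

C ≈ 132 pF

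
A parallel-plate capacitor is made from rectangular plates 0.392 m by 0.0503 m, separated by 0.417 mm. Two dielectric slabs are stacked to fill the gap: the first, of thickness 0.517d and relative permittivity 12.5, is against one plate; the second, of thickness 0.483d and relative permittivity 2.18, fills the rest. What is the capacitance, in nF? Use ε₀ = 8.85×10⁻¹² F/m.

A = 0.392 × 0.0503 m² = 1.97×10⁻² m².
Stacked slabs ⇒ two capacitors in series, each with the full plate area.
C₁ = κ₁ε₀A/d₁ = 12.5 × 8.85×10⁻¹² × 1.97×10⁻² / 2.16×10⁻⁴ = 1.01×10⁻⁸ F.
C₂ = κ₂ε₀A/d₂ = 2.18 × 8.85×10⁻¹² × 1.97×10⁻² / 2.01×10⁻⁴ = 1.89×10⁻⁹ F.
C = (1/C₁ + 1/C₂)⁻¹ = 1.59×10⁻⁹ F.

C ≈ 1.59 nF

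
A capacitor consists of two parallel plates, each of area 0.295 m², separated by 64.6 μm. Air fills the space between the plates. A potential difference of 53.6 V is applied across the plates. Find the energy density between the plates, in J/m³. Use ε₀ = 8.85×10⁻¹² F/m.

E = V/d = 53.6 / 6.46×10⁻⁵ = 8.30×10⁵ V/m.
u = ½ε₀E² = ½ × 8.85×10⁻¹² × (8.30×10⁵)² = 3.05 J/m³.

u ≈ 3.05 J/m³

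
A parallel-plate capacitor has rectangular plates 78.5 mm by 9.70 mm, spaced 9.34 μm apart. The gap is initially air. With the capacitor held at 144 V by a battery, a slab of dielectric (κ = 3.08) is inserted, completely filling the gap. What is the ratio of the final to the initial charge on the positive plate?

Battery connected ⇒ V is held fixed.
C₂ = 3.08 C₁ and Q = CV, so Q₂/Q₁ = C₂/C₁ = 3.08.

Q₂/Q₁ ≈ 3.08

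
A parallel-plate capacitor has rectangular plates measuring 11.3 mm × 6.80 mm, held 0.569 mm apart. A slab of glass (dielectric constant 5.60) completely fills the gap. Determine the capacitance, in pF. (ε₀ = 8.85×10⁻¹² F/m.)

A = 11.3 × 6.80 mm² = 7.68×10⁻⁵ m².
C = κε₀A/d = 5.60 × 8.85×10⁻¹² × 7.68×10⁻⁵ / 5.69×10⁻⁴ = 6.69×10⁻¹² F.

6.69 pF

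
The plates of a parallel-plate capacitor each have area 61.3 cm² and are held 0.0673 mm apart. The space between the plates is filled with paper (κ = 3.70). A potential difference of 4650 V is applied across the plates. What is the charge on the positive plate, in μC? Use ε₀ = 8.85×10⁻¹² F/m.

13.9 μC

A = 61.3 cm² = 6.13×10⁻³ m².
C = κε₀A/d = 3.70 × 8.85×10⁻¹² × 6.13×10⁻³ / 6.73×10⁻⁵ = 2.98×10⁻⁹ F.
Q = CV = 2.98×10⁻⁹ × 4650 = 1.39×10⁻⁵ C.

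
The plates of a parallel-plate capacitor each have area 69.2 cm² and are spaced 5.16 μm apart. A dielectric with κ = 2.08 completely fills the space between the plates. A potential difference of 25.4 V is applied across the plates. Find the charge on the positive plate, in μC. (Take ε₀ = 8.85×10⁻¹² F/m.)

A = 69.2 cm² = 6.92×10⁻³ m².
C = κε₀A/d = 2.08 × 8.85×10⁻¹² × 6.92×10⁻³ / 5.16×10⁻⁶ = 2.47×10⁻⁸ F.
Q = CV = 2.47×10⁻⁸ × 25.4 = 6.27×10⁻⁷ C.

Q ≈ 0.627 μC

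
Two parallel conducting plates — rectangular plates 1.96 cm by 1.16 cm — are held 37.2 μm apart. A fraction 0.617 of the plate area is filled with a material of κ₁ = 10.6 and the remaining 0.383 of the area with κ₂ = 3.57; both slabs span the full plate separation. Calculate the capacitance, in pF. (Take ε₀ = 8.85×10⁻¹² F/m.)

428 pF

A = 1.96 × 1.16 cm² = 2.27×10⁻⁴ m².
Side-by-side slabs ⇒ two capacitors in parallel, each spanning the full gap.
C₁ = κ₁ε₀A₁/d = 10.6 × 8.85×10⁻¹² × 1.40×10⁻⁴ / 3.72×10⁻⁵ = 3.54×10⁻¹⁰ F.
C₂ = κ₂ε₀A₂/d = 3.57 × 8.85×10⁻¹² × 8.71×10⁻⁵ / 3.72×10⁻⁵ = 7.40×10⁻¹¹ F.
C = C₁ + C₂ = 4.28×10⁻¹⁰ F.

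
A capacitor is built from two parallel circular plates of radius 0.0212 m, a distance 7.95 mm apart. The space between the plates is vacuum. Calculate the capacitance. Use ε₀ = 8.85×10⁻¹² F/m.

1.57 pF

A = π(0.0212 m)² = 1.41×10⁻³ m².
C = ε₀A/d = 8.85×10⁻¹² × 1.41×10⁻³ / 7.95×10⁻³ = 1.57×10⁻¹² F.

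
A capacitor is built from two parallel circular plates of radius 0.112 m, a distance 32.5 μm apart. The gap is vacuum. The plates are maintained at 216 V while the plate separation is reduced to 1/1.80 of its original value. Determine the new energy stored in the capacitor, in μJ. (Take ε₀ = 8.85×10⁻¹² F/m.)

U ≈ 451 μJ

A = π(0.112 m)² = 3.94×10⁻² m².
Initially C₁ = ε₀A/d = 8.85×10⁻¹² × 3.94×10⁻² / 3.25×10⁻⁵ = 1.07×10⁻⁸ F.
U₁ = 2.50×10⁻⁴ J.
Battery connected ⇒ V is held fixed. C₂ = 1.80 C₁ and U = ½CV², so U₂/U₁ = C₂/C₁ = 1.80.
U₂ = 1.80 × 2.50×10⁻⁴ = 4.51×10⁻⁴ J.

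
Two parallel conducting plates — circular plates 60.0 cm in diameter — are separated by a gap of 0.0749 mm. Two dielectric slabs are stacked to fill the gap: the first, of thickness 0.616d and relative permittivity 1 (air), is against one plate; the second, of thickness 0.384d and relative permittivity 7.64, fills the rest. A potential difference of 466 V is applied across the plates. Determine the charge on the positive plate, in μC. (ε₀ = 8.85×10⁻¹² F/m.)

A = π(60.0/2 cm)² = 0.283 m².
Stacked slabs ⇒ two capacitors in series, each with the full plate area.
C₁ = κ₁ε₀A/d₁ = 1.00 × 8.85×10⁻¹² × 0.283 / 4.61×10⁻⁵ = 5.42×10⁻⁸ F.
C₂ = κ₂ε₀A/d₂ = 7.64 × 8.85×10⁻¹² × 0.283 / 2.88×10⁻⁵ = 6.65×10⁻⁷ F.
C = (1/C₁ + 1/C₂)⁻¹ = 5.01×10⁻⁸ F.
Q = CV = 5.01×10⁻⁸ × 466 = 2.34×10⁻⁵ C.

23.4 μC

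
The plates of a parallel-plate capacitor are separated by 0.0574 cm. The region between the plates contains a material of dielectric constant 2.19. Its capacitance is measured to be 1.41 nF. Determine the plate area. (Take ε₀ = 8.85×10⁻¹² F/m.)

A = Cd/(κε₀) = 1.41×10⁻⁹ × 5.74×10⁻⁴ / (2.19 × 8.85×10⁻¹²) = 4.18×10⁻² m².

A ≈ 418 cm²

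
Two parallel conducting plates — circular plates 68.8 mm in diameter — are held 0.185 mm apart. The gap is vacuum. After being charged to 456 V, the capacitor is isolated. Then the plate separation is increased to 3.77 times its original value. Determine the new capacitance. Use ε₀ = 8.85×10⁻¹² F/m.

A = π(68.8/2 mm)² = 3.72×10⁻³ m².
Initially C₁ = ε₀A/d = 8.85×10⁻¹² × 3.72×10⁻³ / 1.85×10⁻⁴ = 1.78×10⁻¹⁰ F.
C = ε₀A/d scales as 1/d, so C₂/C₁ = d₁/d₂ = 1/3.77 = 0.265.
C₂ = 0.265 × 1.78×10⁻¹⁰ = 4.72×10⁻¹¹ F.

C ≈ 47.2 pF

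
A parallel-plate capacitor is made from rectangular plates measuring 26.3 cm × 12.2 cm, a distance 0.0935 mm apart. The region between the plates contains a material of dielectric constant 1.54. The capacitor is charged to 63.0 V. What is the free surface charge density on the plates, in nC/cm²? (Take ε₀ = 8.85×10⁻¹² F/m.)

σ ≈ 0.918 nC/cm²

A = 26.3 × 12.2 cm² = 3.21×10⁻² m².
C = κε₀A/d = 1.54 × 8.85×10⁻¹² × 3.21×10⁻² / 9.35×10⁻⁵ = 4.68×10⁻⁹ F.
σ = Q/A = CV/A = 4.68×10⁻⁹ × 63.0 / 3.21×10⁻² = 9.18×10⁻⁶ C/m².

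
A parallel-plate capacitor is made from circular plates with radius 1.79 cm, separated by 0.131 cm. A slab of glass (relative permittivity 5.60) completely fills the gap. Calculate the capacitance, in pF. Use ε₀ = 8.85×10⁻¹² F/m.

A = π(1.79 cm)² = 1.01×10⁻³ m².
C = κε₀A/d = 5.60 × 8.85×10⁻¹² × 1.01×10⁻³ / 1.31×10⁻³ = 3.81×10⁻¹¹ F.

38.1 pF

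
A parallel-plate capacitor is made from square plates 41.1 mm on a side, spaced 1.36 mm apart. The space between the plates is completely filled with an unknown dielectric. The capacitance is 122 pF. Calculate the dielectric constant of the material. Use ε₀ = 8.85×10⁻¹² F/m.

A = (41.1 mm)² = 1.69×10⁻³ m².
κ = Cd/(ε₀A) = 1.22×10⁻¹⁰ × 1.36×10⁻³ / (8.85×10⁻¹² × 1.69×10⁻³) = 11.1.

κ ≈ 11.1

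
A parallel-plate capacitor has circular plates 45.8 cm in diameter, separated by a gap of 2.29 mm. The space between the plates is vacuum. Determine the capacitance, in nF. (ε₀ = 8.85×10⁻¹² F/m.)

A = π(45.8/2 cm)² = 0.165 m².
C = ε₀A/d = 8.85×10⁻¹² × 0.165 / 2.29×10⁻³ = 6.37×10⁻¹⁰ F.

C ≈ 0.637 nF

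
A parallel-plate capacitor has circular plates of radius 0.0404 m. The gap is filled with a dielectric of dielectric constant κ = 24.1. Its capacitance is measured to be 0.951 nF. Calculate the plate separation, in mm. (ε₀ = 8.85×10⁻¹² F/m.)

A = π(0.0404 m)² = 5.13×10⁻³ m².
d = κε₀A/C = 24.1 × 8.85×10⁻¹² × 5.13×10⁻³ / 9.51×10⁻¹⁰ = 1.15×10⁻³ m.

d ≈ 1.15 mm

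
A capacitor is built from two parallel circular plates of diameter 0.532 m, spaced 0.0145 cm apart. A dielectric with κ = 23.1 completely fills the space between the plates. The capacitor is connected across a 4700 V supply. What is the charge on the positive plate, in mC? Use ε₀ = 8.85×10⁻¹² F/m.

Q ≈ 1.47 mC

A = π(0.532/2 m)² = 0.222 m².
C = κε₀A/d = 23.1 × 8.85×10⁻¹² × 0.222 / 1.45×10⁻⁴ = 3.13×10⁻⁷ F.
Q = CV = 3.13×10⁻⁷ × 4700 = 1.47×10⁻³ C.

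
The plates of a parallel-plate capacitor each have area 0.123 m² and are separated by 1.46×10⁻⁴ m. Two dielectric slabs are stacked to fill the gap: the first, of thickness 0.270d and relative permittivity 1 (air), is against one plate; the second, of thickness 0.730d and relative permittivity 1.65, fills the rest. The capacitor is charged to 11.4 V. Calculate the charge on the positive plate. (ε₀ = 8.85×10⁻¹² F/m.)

119 nC

Stacked slabs ⇒ two capacitors in series, each with the full plate area.
C₁ = κ₁ε₀A/d₁ = 1.00 × 8.85×10⁻¹² × 0.123 / 3.94×10⁻⁵ = 2.76×10⁻⁸ F.
C₂ = κ₂ε₀A/d₂ = 1.65 × 8.85×10⁻¹² × 0.123 / 1.07×10⁻⁴ = 1.69×10⁻⁸ F.
C = (1/C₁ + 1/C₂)⁻¹ = 1.05×10⁻⁸ F.
Q = CV = 1.05×10⁻⁸ × 11.4 = 1.19×10⁻⁷ C.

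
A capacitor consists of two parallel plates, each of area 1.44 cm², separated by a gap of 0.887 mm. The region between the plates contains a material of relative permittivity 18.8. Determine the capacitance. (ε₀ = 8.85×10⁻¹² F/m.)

A = 1.44 cm² = 1.44×10⁻⁴ m².
C = κε₀A/d = 18.8 × 8.85×10⁻¹² × 1.44×10⁻⁴ / 8.87×10⁻⁴ = 2.70×10⁻¹¹ F.

27.0 pF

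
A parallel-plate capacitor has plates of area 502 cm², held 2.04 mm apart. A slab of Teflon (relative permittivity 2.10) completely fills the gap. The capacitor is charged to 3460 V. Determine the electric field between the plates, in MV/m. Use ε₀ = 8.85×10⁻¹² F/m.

1.70 MV/m

E = V/d = 3460 / 2.04×10⁻³ = 1.70×10⁶ V/m.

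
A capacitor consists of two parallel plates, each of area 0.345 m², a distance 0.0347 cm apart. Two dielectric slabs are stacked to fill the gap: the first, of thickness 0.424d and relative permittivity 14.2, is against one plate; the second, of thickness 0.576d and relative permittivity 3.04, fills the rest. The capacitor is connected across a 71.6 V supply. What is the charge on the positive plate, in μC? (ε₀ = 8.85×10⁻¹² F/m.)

Stacked slabs ⇒ two capacitors in series, each with the full plate area.
C₁ = κ₁ε₀A/d₁ = 14.2 × 8.85×10⁻¹² × 0.345 / 1.47×10⁻⁴ = 2.95×10⁻⁷ F.
C₂ = κ₂ε₀A/d₂ = 3.04 × 8.85×10⁻¹² × 0.345 / 2.00×10⁻⁴ = 4.64×10⁻⁸ F.
C = (1/C₁ + 1/C₂)⁻¹ = 4.01×10⁻⁸ F.
Q = CV = 4.01×10⁻⁸ × 71.6 = 2.87×10⁻⁶ C.

2.87 μC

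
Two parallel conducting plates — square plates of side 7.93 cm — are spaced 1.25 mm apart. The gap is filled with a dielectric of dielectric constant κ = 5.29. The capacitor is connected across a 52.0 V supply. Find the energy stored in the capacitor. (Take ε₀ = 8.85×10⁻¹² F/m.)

318 nJ

A = (7.93 cm)² = 6.29×10⁻³ m².
C = κε₀A/d = 5.29 × 8.85×10⁻¹² × 6.29×10⁻³ / 1.25×10⁻³ = 2.36×10⁻¹⁰ F.
U = ½CV² = ½ × 2.36×10⁻¹⁰ × (52.0)² = 3.18×10⁻⁷ J.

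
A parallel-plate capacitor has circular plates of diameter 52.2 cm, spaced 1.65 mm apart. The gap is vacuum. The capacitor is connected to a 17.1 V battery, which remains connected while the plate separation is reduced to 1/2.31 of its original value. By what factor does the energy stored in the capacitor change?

Battery connected ⇒ V is held fixed.
C₂ = 2.31 C₁ and U = ½CV², so U₂/U₁ = C₂/C₁ = 2.31.

2.31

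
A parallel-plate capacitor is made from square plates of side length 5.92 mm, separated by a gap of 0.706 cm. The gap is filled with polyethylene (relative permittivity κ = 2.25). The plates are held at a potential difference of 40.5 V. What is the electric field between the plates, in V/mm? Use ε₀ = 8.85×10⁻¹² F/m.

E = V/d = 40.5 / 7.06×10⁻³ = 5.74×10³ V/m.

5.74 V/mm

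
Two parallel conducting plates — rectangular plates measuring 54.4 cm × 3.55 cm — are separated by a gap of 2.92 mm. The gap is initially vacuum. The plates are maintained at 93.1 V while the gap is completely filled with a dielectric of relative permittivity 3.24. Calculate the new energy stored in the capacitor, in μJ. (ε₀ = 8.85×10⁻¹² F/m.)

0.822 μJ

A = 54.4 × 3.55 cm² = 1.93×10⁻² m².
Initially C₁ = ε₀A/d = 8.85×10⁻¹² × 1.93×10⁻² / 2.92×10⁻³ = 5.85×10⁻¹¹ F.
U₁ = 2.54×10⁻⁷ J.
Battery connected ⇒ V is held fixed. C₂ = 3.24 C₁ and U = ½CV², so U₂/U₁ = C₂/C₁ = 3.24.
U₂ = 3.24 × 2.54×10⁻⁷ = 8.22×10⁻⁷ J.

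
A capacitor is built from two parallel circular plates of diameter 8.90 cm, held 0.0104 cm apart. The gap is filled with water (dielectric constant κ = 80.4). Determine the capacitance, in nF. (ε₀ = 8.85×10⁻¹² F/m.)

C ≈ 42.6 nF

A = π(8.90/2 cm)² = 6.22×10⁻³ m².
C = κε₀A/d = 80.4 × 8.85×10⁻¹² × 6.22×10⁻³ / 1.04×10⁻⁴ = 4.26×10⁻⁸ F.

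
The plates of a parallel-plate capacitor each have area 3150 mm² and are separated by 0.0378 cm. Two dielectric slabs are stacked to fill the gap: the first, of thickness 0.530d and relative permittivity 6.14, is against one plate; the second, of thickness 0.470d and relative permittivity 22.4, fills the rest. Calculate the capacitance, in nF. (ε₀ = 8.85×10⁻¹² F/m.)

A = 3150 mm² = 3.15×10⁻³ m².
Stacked slabs ⇒ two capacitors in series, each with the full plate area.
C₁ = κ₁ε₀A/d₁ = 6.14 × 8.85×10⁻¹² × 3.15×10⁻³ / 2.00×10⁻⁴ = 8.54×10⁻¹⁰ F.
C₂ = κ₂ε₀A/d₂ = 22.4 × 8.85×10⁻¹² × 3.15×10⁻³ / 1.78×10⁻⁴ = 3.51×10⁻⁹ F.
C = (1/C₁ + 1/C₂)⁻¹ = 6.87×10⁻¹⁰ F.

0.687 nF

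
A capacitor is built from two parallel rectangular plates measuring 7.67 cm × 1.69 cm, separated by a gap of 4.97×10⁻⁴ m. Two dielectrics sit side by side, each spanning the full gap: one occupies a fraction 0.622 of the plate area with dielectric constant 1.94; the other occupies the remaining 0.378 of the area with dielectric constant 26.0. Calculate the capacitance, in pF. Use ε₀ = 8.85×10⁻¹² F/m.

255 pF

A = 7.67 × 1.69 cm² = 1.30×10⁻³ m².
Side-by-side slabs ⇒ two capacitors in parallel, each spanning the full gap.
C₁ = κ₁ε₀A₁/d = 1.94 × 8.85×10⁻¹² × 8.06×10⁻⁴ / 4.97×10⁻⁴ = 2.79×10⁻¹¹ F.
C₂ = κ₂ε₀A₂/d = 26.0 × 8.85×10⁻¹² × 4.90×10⁻⁴ / 4.97×10⁻⁴ = 2.27×10⁻¹⁰ F.
C = C₁ + C₂ = 2.55×10⁻¹⁰ F.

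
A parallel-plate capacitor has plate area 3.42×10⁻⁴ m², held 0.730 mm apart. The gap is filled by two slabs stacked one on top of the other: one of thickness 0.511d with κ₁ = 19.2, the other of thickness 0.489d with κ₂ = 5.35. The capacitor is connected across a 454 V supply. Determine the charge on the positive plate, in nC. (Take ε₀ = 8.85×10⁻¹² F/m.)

Stacked slabs ⇒ two capacitors in series, each with the full plate area.
C₁ = κ₁ε₀A/d₁ = 19.2 × 8.85×10⁻¹² × 3.42×10⁻⁴ / 3.73×10⁻⁴ = 1.56×10⁻¹⁰ F.
C₂ = κ₂ε₀A/d₂ = 5.35 × 8.85×10⁻¹² × 3.42×10⁻⁴ / 3.57×10⁻⁴ = 4.54×10⁻¹¹ F.
C = (1/C₁ + 1/C₂)⁻¹ = 3.51×10⁻¹¹ F.
Q = CV = 3.51×10⁻¹¹ × 454 = 1.59×10⁻⁸ C.

Q ≈ 15.9 nC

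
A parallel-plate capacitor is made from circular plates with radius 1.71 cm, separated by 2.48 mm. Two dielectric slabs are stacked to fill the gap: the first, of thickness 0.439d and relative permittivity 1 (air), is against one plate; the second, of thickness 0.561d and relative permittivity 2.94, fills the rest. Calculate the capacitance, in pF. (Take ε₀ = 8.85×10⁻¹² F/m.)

A = π(1.71 cm)² = 9.19×10⁻⁴ m².
Stacked slabs ⇒ two capacitors in series, each with the full plate area.
C₁ = κ₁ε₀A/d₁ = 1.00 × 8.85×10⁻¹² × 9.19×10⁻⁴ / 1.09×10⁻³ = 7.47×10⁻¹² F.
C₂ = κ₂ε₀A/d₂ = 2.94 × 8.85×10⁻¹² × 9.19×10⁻⁴ / 1.39×10⁻³ = 1.72×10⁻¹¹ F.
C = (1/C₁ + 1/C₂)⁻¹ = 5.20×10⁻¹² F.

C ≈ 5.20 pF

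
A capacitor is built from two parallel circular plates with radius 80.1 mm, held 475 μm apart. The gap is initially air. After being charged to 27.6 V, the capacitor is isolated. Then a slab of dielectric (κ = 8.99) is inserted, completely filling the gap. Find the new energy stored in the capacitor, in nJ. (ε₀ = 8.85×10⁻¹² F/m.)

A = π(80.1 mm)² = 2.02×10⁻² m².
Initially C₁ = ε₀A/d = 8.85×10⁻¹² × 2.02×10⁻² / 4.75×10⁻⁴ = 3.76×10⁻¹⁰ F.
U₁ = 1.43×10⁻⁷ J.
Isolated ⇒ Q is held fixed. C₂ = 8.99 C₁ and U = Q²/(2C), so U₂/U₁ = C₁/C₂ = 0.111.
U₂ = 0.111 × 1.43×10⁻⁷ = 1.59×10⁻⁸ J.

U ≈ 15.9 nJ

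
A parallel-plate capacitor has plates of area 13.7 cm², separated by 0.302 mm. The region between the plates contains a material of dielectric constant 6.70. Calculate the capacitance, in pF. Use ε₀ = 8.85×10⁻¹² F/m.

A = 13.7 cm² = 1.37×10⁻³ m².
C = κε₀A/d = 6.70 × 8.85×10⁻¹² × 1.37×10⁻³ / 3.02×10⁻⁴ = 2.69×10⁻¹⁰ F.

C ≈ 269 pF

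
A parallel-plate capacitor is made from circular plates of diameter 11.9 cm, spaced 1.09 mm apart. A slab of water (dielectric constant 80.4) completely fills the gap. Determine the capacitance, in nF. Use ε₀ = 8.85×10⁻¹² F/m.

7.26 nF

A = π(11.9/2 cm)² = 1.11×10⁻² m².
C = κε₀A/d = 80.4 × 8.85×10⁻¹² × 1.11×10⁻² / 1.09×10⁻³ = 7.26×10⁻⁹ F.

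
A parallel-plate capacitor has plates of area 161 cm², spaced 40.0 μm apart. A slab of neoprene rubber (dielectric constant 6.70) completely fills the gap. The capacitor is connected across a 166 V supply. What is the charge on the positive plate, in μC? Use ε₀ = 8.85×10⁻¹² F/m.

3.96 μC

A = 161 cm² = 1.61×10⁻² m².
C = κε₀A/d = 6.70 × 8.85×10⁻¹² × 1.61×10⁻² / 4.00×10⁻⁵ = 2.39×10⁻⁸ F.
Q = CV = 2.39×10⁻⁸ × 166 = 3.96×10⁻⁶ C.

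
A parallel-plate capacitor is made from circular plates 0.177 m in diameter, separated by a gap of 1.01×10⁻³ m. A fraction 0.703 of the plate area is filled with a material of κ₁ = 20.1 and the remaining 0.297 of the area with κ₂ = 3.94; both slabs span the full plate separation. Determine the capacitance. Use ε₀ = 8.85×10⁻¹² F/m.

C ≈ 3.30 nF

A = π(0.177/2 m)² = 2.46×10⁻² m².
Side-by-side slabs ⇒ two capacitors in parallel, each spanning the full gap.
C₁ = κ₁ε₀A₁/d = 20.1 × 8.85×10⁻¹² × 1.73×10⁻² / 1.01×10⁻³ = 3.05×10⁻⁹ F.
C₂ = κ₂ε₀A₂/d = 3.94 × 8.85×10⁻¹² × 7.31×10⁻³ / 1.01×10⁻³ = 2.52×10⁻¹⁰ F.
C = C₁ + C₂ = 3.30×10⁻⁹ F.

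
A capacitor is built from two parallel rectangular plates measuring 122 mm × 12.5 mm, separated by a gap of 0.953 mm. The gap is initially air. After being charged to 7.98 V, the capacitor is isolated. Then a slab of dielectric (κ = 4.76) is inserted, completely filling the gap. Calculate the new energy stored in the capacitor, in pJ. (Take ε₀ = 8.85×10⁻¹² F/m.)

U ≈ 94.7 pJ

A = 122 × 12.5 mm² = 1.53×10⁻³ m².
Initially C₁ = ε₀A/d = 8.85×10⁻¹² × 1.53×10⁻³ / 9.53×10⁻⁴ = 1.42×10⁻¹¹ F.
U₁ = 4.51×10⁻¹⁰ J.
Isolated ⇒ Q is held fixed. C₂ = 4.76 C₁ and U = Q²/(2C), so U₂/U₁ = C₁/C₂ = 0.210.
U₂ = 0.210 × 4.51×10⁻¹⁰ = 9.47×10⁻¹¹ J.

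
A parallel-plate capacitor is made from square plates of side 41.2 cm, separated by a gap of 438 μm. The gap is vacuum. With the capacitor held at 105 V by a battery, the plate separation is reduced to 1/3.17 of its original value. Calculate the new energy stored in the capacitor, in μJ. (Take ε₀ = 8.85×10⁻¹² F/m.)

59.9 μJ

A = (41.2 cm)² = 0.170 m².
Initially C₁ = ε₀A/d = 8.85×10⁻¹² × 0.170 / 4.38×10⁻⁴ = 3.43×10⁻⁹ F.
U₁ = 1.89×10⁻⁵ J.
Battery connected ⇒ V is held fixed. C₂ = 3.17 C₁ and U = ½CV², so U₂/U₁ = C₂/C₁ = 3.17.
U₂ = 3.17 × 1.89×10⁻⁵ = 5.99×10⁻⁵ J.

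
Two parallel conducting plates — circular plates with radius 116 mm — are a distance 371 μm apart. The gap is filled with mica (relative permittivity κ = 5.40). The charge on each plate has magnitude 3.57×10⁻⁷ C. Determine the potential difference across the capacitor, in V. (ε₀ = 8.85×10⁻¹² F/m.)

65.6 V

A = π(116 mm)² = 4.23×10⁻² m².
C = κε₀A/d = 5.40 × 8.85×10⁻¹² × 4.23×10⁻² / 3.71×10⁻⁴ = 5.45×10⁻⁹ F.
V = Q/C = 3.57×10⁻⁷ / 5.45×10⁻⁹ = 65.6 V.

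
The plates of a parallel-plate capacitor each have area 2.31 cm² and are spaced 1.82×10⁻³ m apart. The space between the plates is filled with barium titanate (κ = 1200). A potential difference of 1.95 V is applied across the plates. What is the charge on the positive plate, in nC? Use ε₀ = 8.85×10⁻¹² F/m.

Q ≈ 2.63 nC

A = 2.31 cm² = 2.31×10⁻⁴ m².
C = κε₀A/d = 1200 × 8.85×10⁻¹² × 2.31×10⁻⁴ / 1.82×10⁻³ = 1.35×10⁻⁹ F.
Q = CV = 1.35×10⁻⁹ × 1.95 = 2.63×10⁻⁹ C.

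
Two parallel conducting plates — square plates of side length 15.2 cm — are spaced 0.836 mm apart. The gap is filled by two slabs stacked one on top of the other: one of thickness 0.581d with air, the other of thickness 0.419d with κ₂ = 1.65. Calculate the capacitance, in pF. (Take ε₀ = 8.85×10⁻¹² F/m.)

C ≈ 293 pF

A = (15.2 cm)² = 2.31×10⁻² m².
Stacked slabs ⇒ two capacitors in series, each with the full plate area.
C₁ = κ₁ε₀A/d₁ = 1.00 × 8.85×10⁻¹² × 2.31×10⁻² / 4.86×10⁻⁴ = 4.21×10⁻¹⁰ F.
C₂ = κ₂ε₀A/d₂ = 1.65 × 8.85×10⁻¹² × 2.31×10⁻² / 3.50×10⁻⁴ = 9.63×10⁻¹⁰ F.
C = (1/C₁ + 1/C₂)⁻¹ = 2.93×10⁻¹⁰ F.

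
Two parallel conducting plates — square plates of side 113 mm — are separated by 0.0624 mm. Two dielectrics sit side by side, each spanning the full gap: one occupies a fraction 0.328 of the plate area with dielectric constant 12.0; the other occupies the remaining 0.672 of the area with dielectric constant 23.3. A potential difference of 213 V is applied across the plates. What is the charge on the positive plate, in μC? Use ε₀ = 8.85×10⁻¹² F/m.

A = (113 mm)² = 1.28×10⁻² m².
Side-by-side slabs ⇒ two capacitors in parallel, each spanning the full gap.
C₁ = κ₁ε₀A₁/d = 12.0 × 8.85×10⁻¹² × 4.19×10⁻³ / 6.24×10⁻⁵ = 7.13×10⁻⁹ F.
C₂ = κ₂ε₀A₂/d = 23.3 × 8.85×10⁻¹² × 8.58×10⁻³ / 6.24×10⁻⁵ = 2.84×10⁻⁸ F.
C = C₁ + C₂ = 3.55×10⁻⁸ F.
Q = CV = 3.55×10⁻⁸ × 213 = 7.56×10⁻⁶ C.

Q ≈ 7.56 μC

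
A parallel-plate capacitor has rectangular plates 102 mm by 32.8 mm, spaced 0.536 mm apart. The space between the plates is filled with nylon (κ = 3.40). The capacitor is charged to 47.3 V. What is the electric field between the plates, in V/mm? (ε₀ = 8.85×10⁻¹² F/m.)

E = V/d = 47.3 / 5.36×10⁻⁴ = 8.82×10⁴ V/m.

88.2 V/mm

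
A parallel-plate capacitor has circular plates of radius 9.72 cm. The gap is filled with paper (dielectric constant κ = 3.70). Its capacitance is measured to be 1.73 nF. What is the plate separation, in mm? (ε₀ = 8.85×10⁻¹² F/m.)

d ≈ 0.562 mm

A = π(9.72 cm)² = 2.97×10⁻² m².
d = κε₀A/C = 3.70 × 8.85×10⁻¹² × 2.97×10⁻² / 1.73×10⁻⁹ = 5.62×10⁻⁴ m.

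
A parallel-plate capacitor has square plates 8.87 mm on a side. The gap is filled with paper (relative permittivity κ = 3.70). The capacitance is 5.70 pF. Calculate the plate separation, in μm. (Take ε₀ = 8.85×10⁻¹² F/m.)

A = (8.87 mm)² = 7.87×10⁻⁵ m².
d = κε₀A/C = 3.70 × 8.85×10⁻¹² × 7.87×10⁻⁵ / 5.70×10⁻¹² = 4.52×10⁻⁴ m.

d ≈ 452 μm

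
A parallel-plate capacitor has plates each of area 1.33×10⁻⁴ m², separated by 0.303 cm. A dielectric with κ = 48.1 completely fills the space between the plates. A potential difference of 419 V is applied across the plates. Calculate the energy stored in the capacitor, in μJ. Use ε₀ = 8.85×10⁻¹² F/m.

1.64 μJ

C = κε₀A/d = 48.1 × 8.85×10⁻¹² × 1.33×10⁻⁴ / 3.03×10⁻³ = 1.87×10⁻¹¹ F.
U = ½CV² = ½ × 1.87×10⁻¹¹ × (419)² = 1.64×10⁻⁶ J.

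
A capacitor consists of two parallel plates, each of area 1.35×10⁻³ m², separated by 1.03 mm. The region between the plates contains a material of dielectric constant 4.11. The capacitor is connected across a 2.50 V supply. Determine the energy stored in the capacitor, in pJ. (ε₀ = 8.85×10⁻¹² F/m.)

C = κε₀A/d = 4.11 × 8.85×10⁻¹² × 1.35×10⁻³ / 1.03×10⁻³ = 4.77×10⁻¹¹ F.
U = ½CV² = ½ × 4.77×10⁻¹¹ × (2.50)² = 1.49×10⁻¹⁰ J.

149 pJ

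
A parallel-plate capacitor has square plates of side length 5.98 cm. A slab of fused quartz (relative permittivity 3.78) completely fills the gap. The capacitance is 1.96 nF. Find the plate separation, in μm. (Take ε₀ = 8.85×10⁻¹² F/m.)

A = (5.98 cm)² = 3.58×10⁻³ m².
d = κε₀A/C = 3.78 × 8.85×10⁻¹² × 3.58×10⁻³ / 1.96×10⁻⁹ = 6.10×10⁻⁵ m.

61.0 μm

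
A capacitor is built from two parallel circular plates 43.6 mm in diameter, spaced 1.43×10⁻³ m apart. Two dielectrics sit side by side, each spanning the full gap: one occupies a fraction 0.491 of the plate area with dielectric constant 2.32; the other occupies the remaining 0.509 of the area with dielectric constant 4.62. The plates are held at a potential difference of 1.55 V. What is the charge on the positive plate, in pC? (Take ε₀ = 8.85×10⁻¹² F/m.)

A = π(43.6/2 mm)² = 1.49×10⁻³ m².
Side-by-side slabs ⇒ two capacitors in parallel, each spanning the full gap.
C₁ = κ₁ε₀A₁/d = 2.32 × 8.85×10⁻¹² × 7.33×10⁻⁴ / 1.43×10⁻³ = 1.05×10⁻¹¹ F.
C₂ = κ₂ε₀A₂/d = 4.62 × 8.85×10⁻¹² × 7.60×10⁻⁴ / 1.43×10⁻³ = 2.17×10⁻¹¹ F.
C = C₁ + C₂ = 3.23×10⁻¹¹ F.
Q = CV = 3.23×10⁻¹¹ × 1.55 = 5.00×10⁻¹¹ C.

Q ≈ 50.0 pC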